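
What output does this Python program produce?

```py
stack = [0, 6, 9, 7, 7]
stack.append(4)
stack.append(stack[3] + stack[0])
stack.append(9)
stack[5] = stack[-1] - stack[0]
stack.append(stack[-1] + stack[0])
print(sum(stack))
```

63

append 4 → [0, 6, 9, 7, 7, 4]
append stack[3]+stack[0] = 7+0 = 7 → [0, 6, 9, 7, 7, 4, 7]
append 9 → [0, 6, 9, 7, 7, 4, 7, 9]
stack[5] = stack[-1]-stack[0] = 9-0 = 9 → [0, 6, 9, 7, 7, 9, 7, 9]
append stack[-1]+stack[0] = 9+0 = 9 → [0, 6, 9, 7, 7, 9, 7, 9, 9]
sum = 63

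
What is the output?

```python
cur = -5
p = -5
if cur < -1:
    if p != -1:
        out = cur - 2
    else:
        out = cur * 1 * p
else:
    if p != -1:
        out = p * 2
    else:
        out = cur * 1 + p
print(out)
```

-7

cur=-5, p=-5
cur < -1 is True; p != -1 is True
→ out = cur - 2 = -7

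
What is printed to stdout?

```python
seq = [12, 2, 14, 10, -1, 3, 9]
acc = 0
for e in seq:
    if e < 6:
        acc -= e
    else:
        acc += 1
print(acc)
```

0

e=12: not <6, acc = 0+1 = 1
e=2: <6, acc = 1-2 = -1
e=14: not <6, acc = (-1)+1 = 0
e=10: not <6, acc = 0+1 = 1
e=-1: <6, acc = 1-(-1) = 2
e=3: <6, acc = 2-3 = -1
e=9: not <6, acc = (-1)+1 = 0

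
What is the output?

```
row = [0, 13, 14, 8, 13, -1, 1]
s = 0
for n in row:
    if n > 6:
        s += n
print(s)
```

n=0: not >6
n=13: >6, s = 0+13 = 13
n=14: >6, s = 13+14 = 27
n=8: >6, s = 27+8 = 35
n=13: >6, s = 35+13 = 48
n=-1: not >6
n=1: not >6

48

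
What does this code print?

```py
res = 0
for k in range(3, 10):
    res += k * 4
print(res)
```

168

k=3: res = 0+3*4 = 12
k=4: res = 12+4*4 = 28
k=5: res = 28+5*4 = 48
k=6: res = 48+6*4 = 72
k=7: res = 72+7*4 = 100
k=8: res = 100+8*4 = 132
k=9: res = 132+9*4 = 168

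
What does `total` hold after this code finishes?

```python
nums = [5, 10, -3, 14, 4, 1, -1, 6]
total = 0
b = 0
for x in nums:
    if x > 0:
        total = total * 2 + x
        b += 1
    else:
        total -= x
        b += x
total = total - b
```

504

x=5: >0, total = 0*2+5 = 5; b=1
x=10: >0, total = 5*2+10 = 20; b=2
x=-3: not >0, total = 20-(-3) = 23; b=-1
x=14: >0, total = 23*2+14 = 60; b=0
x=4: >0, total = 60*2+4 = 124; b=1
x=1: >0, total = 124*2+1 = 249; b=2
x=-1: not >0, total = 249-(-1) = 250; b=1
x=6: >0, total = 250*2+6 = 506; b=2
total-b = 506-2 = 504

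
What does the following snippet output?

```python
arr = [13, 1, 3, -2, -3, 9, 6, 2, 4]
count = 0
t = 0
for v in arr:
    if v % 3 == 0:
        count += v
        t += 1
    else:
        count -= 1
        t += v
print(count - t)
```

v=13: not %3==0, count = 0-1 = -1; t=13
v=1: not %3==0, count = (-1)-1 = -2; t=14
v=3: %3==0, count = (-2)+3 = 1; t=15
v=-2: not %3==0, count = 1-1 = 0; t=13
v=-3: %3==0, count = 0+(-3) = -3; t=14
v=9: %3==0, count = (-3)+9 = 6; t=15
v=6: %3==0, count = 6+6 = 12; t=16
v=2: not %3==0, count = 12-1 = 11; t=18
v=4: not %3==0, count = 11-1 = 10; t=22
count-t = 10-22 = -12

-12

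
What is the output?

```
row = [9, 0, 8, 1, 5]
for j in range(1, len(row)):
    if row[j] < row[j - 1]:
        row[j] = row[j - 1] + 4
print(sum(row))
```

j=1: 0<9, row[1] = 9+4 = 13 → [9, 13, 8, 1, 5]
j=2: 8<13, row[2] = 13+4 = 17 → [9, 13, 17, 1, 5]
j=3: 1<17, row[3] = 17+4 = 21 → [9, 13, 17, 21, 5]
j=4: 5<21, row[4] = 21+4 = 25 → [9, 13, 17, 21, 25]
sum = 85

85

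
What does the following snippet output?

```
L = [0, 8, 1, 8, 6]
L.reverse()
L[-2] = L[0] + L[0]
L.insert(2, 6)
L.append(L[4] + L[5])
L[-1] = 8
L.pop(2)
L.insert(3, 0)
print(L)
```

reverse → [6, 8, 1, 8, 0]
L[-2] = L[0]+L[0] = 6+6 = 12 → [6, 8, 1, 12, 0]
insert 6 at 2 → [6, 8, 6, 1, 12, 0]
append L[4]+L[5] = 12+0 = 12 → [6, 8, 6, 1, 12, 0, 12]
L[-1] = 8 → [6, 8, 6, 1, 12, 0, 8]
pop(2) removes 6 → [6, 8, 1, 12, 0, 8]
insert 0 at 3 → [6, 8, 1, 0, 12, 0, 8]

[6, 8, 1, 0, 12, 0, 8]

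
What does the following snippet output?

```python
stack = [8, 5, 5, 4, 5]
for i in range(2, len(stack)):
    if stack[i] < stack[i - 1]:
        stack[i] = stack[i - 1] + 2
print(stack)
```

i=2: 5>=5, unchanged → [8, 5, 5, 4, 5]
i=3: 4<5, stack[3] = 5+2 = 7 → [8, 5, 5, 7, 5]
i=4: 5<7, stack[4] = 7+2 = 9 → [8, 5, 5, 7, 9]

[8, 5, 5, 7, 9]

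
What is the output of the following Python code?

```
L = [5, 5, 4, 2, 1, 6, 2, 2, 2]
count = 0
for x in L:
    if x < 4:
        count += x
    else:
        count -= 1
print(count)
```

5

x=5: not <4, count = 0-1 = -1
x=5: not <4, count = (-1)-1 = -2
x=4: not <4, count = (-2)-1 = -3
x=2: <4, count = (-3)+2 = -1
x=1: <4, count = (-1)+1 = 0
x=6: not <4, count = 0-1 = -1
x=2: <4, count = (-1)+2 = 1
x=2: <4, count = 1+2 = 3
x=2: <4, count = 3+2 = 5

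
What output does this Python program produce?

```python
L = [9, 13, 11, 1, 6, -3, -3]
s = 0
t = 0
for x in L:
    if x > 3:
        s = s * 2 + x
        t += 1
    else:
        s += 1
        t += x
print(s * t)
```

-156

x=9: >3, s = 0*2+9 = 9; t=1
x=13: >3, s = 9*2+13 = 31; t=2
x=11: >3, s = 31*2+11 = 73; t=3
x=1: not >3, s = 73+1 = 74; t=4
x=6: >3, s = 74*2+6 = 154; t=5
x=-3: not >3, s = 154+1 = 155; t=2
x=-3: not >3, s = 155+1 = 156; t=-1
s*t = 156*(-1) = -156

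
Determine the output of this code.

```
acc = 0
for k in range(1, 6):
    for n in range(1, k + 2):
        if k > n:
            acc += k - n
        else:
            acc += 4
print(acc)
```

60

k=1,n=1: not 1>1, acc = 0+4 = 4
k=1,n=2: not 1>2, acc = 4+4 = 8
k=2,n=1: 2>1, acc = 8+1 = 9
k=2,n=2: not 2>2, acc = 9+4 = 13
k=2,n=3: not 2>3, acc = 13+4 = 17
k=3,n=1: 3>1, acc = 17+2 = 19
k=3,n=2: 3>2, acc = 19+1 = 20
k=3,n=3: not 3>3, acc = 20+4 = 24
k=3,n=4: not 3>4, acc = 24+4 = 28
k=4,n=1: 4>1, acc = 28+3 = 31
k=4,n=2: 4>2, acc = 31+2 = 33
k=4,n=3: 4>3, acc = 33+1 = 34
k=4,n=4: not 4>4, acc = 34+4 = 38
k=4,n=5: not 4>5, acc = 38+4 = 42
k=5,n=1: 5>1, acc = 42+4 = 46
k=5,n=2: 5>2, acc = 46+3 = 49
k=5,n=3: 5>3, acc = 49+2 = 51
k=5,n=4: 5>4, acc = 51+1 = 52
k=5,n=5: not 5>5, acc = 52+4 = 56
k=5,n=6: not 5>6, acc = 56+4 = 60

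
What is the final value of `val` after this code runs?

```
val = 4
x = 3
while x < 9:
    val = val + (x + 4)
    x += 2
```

x=3: val = 4+7 = 11
x=5: val = 11+9 = 20
x=7: val = 20+11 = 31

31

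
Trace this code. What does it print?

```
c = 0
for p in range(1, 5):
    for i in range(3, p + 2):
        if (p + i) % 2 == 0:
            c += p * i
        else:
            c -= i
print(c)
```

p=2,i=3: odd sum, c = 0-3 = -3
p=3,i=3: even sum, c = (-3)+9 = 6
p=3,i=4: odd sum, c = 6-4 = 2
p=4,i=3: odd sum, c = 2-3 = -1
p=4,i=4: even sum, c = (-1)+16 = 15
p=4,i=5: odd sum, c = 15-5 = 10

10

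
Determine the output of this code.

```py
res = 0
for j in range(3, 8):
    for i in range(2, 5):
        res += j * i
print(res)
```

j=3,i=2: res = 0+6 = 6
j=3,i=3: res = 6+9 = 15
j=3,i=4: res = 15+12 = 27
j=4,i=2: res = 27+8 = 35
j=4,i=3: res = 35+12 = 47
j=4,i=4: res = 47+16 = 63
j=5,i=2: res = 63+10 = 73
j=5,i=3: res = 73+15 = 88
j=5,i=4: res = 88+20 = 108
j=6,i=2: res = 108+12 = 120
j=6,i=3: res = 120+18 = 138
j=6,i=4: res = 138+24 = 162
j=7,i=2: res = 162+14 = 176
j=7,i=3: res = 176+21 = 197
j=7,i=4: res = 197+28 = 225

225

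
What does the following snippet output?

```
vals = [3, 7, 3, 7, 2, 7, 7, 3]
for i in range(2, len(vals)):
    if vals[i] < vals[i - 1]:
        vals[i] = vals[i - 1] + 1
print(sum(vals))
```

i=2: 3<7, vals[2] = 7+1 = 8 → [3, 7, 8, 7, 2, 7, 7, 3]
i=3: 7<8, vals[3] = 8+1 = 9 → [3, 7, 8, 9, 2, 7, 7, 3]
i=4: 2<9, vals[4] = 9+1 = 10 → [3, 7, 8, 9, 10, 7, 7, 3]
i=5: 7<10, vals[5] = 10+1 = 11 → [3, 7, 8, 9, 10, 11, 7, 3]
i=6: 7<11, vals[6] = 11+1 = 12 → [3, 7, 8, 9, 10, 11, 12, 3]
i=7: 3<12, vals[7] = 12+1 = 13 → [3, 7, 8, 9, 10, 11, 12, 13]
sum = 73

73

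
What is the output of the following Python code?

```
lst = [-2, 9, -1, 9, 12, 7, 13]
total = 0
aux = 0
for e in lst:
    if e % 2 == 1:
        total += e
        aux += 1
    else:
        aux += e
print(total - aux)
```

22

e=-2: not odd; aux=-2
e=9: odd, total = 0+9 = 9; aux=-1
e=-1: odd, total = 9+(-1) = 8; aux=0
e=9: odd, total = 8+9 = 17; aux=1
e=12: not odd; aux=13
e=7: odd, total = 17+7 = 24; aux=14
e=13: odd, total = 24+13 = 37; aux=15
total-aux = 37-15 = 22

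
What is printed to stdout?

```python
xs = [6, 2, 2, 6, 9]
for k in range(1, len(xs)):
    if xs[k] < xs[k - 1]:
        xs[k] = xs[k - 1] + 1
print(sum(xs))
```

39

k=1: 2<6, xs[1] = 6+1 = 7 → [6, 7, 2, 6, 9]
k=2: 2<7, xs[2] = 7+1 = 8 → [6, 7, 8, 6, 9]
k=3: 6<8, xs[3] = 8+1 = 9 → [6, 7, 8, 9, 9]
k=4: 9>=9, unchanged → [6, 7, 8, 9, 9]
sum = 39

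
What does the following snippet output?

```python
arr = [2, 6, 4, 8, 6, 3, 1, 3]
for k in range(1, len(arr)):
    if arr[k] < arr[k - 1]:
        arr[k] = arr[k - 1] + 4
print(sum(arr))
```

128

k=1: 6>=2, unchanged → [2, 6, 4, 8, 6, 3, 1, 3]
k=2: 4<6, arr[2] = 6+4 = 10 → [2, 6, 10, 8, 6, 3, 1, 3]
k=3: 8<10, arr[3] = 10+4 = 14 → [2, 6, 10, 14, 6, 3, 1, 3]
k=4: 6<14, arr[4] = 14+4 = 18 → [2, 6, 10, 14, 18, 3, 1, 3]
k=5: 3<18, arr[5] = 18+4 = 22 → [2, 6, 10, 14, 18, 22, 1, 3]
k=6: 1<22, arr[6] = 22+4 = 26 → [2, 6, 10, 14, 18, 22, 26, 3]
k=7: 3<26, arr[7] = 26+4 = 30 → [2, 6, 10, 14, 18, 22, 26, 30]
sum = 128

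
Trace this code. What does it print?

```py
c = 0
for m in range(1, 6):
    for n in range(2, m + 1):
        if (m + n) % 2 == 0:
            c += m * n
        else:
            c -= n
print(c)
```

m=2,n=2: even sum, c = 0+4 = 4
m=3,n=2: odd sum, c = 4-2 = 2
m=3,n=3: even sum, c = 2+9 = 11
m=4,n=2: even sum, c = 11+8 = 19
m=4,n=3: odd sum, c = 19-3 = 16
m=4,n=4: even sum, c = 16+16 = 32
m=5,n=2: odd sum, c = 32-2 = 30
m=5,n=3: even sum, c = 30+15 = 45
m=5,n=4: odd sum, c = 45-4 = 41
m=5,n=5: even sum, c = 41+25 = 66

66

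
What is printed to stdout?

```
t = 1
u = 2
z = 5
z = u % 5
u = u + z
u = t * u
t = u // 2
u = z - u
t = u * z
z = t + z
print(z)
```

z = 2%5 = 2
u = 2+2 = 4
u = 1*4 = 4
t = 4//2 = 2
u = 2-4 = -2
t = (-2)*2 = -4
z = (-4)+2 = -2

-2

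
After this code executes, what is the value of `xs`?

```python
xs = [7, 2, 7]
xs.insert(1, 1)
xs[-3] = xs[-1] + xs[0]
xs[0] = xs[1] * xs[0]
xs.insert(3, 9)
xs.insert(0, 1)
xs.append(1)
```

insert 1 at 1 → [7, 1, 2, 7]
xs[-3] = xs[-1]+xs[0] = 7+7 = 14 → [7, 14, 2, 7]
xs[0] = xs[1]*xs[0] = 14*7 = 98 → [98, 14, 2, 7]
insert 9 at 3 → [98, 14, 2, 9, 7]
insert 1 at 0 → [1, 98, 14, 2, 9, 7]
append 1 → [1, 98, 14, 2, 9, 7, 1]

[1, 98, 14, 2, 9, 7, 1]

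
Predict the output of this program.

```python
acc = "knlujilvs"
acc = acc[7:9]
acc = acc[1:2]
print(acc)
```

s

slice [7:9] → 'vs'
slice [1:2] → 's'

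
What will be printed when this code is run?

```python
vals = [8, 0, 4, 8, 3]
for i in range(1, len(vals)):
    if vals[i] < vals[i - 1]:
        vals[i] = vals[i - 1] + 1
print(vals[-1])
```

12

i=1: 0<8, vals[1] = 8+1 = 9 → [8, 9, 4, 8, 3]
i=2: 4<9, vals[2] = 9+1 = 10 → [8, 9, 10, 8, 3]
i=3: 8<10, vals[3] = 10+1 = 11 → [8, 9, 10, 11, 3]
i=4: 3<11, vals[4] = 11+1 = 12 → [8, 9, 10, 11, 12]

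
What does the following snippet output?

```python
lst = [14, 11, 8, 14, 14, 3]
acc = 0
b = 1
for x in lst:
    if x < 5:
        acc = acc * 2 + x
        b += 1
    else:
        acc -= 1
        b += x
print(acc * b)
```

x=14: not <5, acc = 0-1 = -1; b=15
x=11: not <5, acc = (-1)-1 = -2; b=26
x=8: not <5, acc = (-2)-1 = -3; b=34
x=14: not <5, acc = (-3)-1 = -4; b=48
x=14: not <5, acc = (-4)-1 = -5; b=62
x=3: <5, acc = (-5)*2+3 = -7; b=63
acc*b = (-7)*63 = -441

-441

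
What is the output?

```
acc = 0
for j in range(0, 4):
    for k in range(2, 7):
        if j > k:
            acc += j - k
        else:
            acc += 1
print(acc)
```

20

j=0,k=2: not 0>2, acc = 0+1 = 1
j=0,k=3: not 0>3, acc = 1+1 = 2
j=0,k=4: not 0>4, acc = 2+1 = 3
j=0,k=5: not 0>5, acc = 3+1 = 4
j=0,k=6: not 0>6, acc = 4+1 = 5
j=1,k=2: not 1>2, acc = 5+1 = 6
j=1,k=3: not 1>3, acc = 6+1 = 7
j=1,k=4: not 1>4, acc = 7+1 = 8
j=1,k=5: not 1>5, acc = 8+1 = 9
j=1,k=6: not 1>6, acc = 9+1 = 10
j=2,k=2: not 2>2, acc = 10+1 = 11
j=2,k=3: not 2>3, acc = 11+1 = 12
j=2,k=4: not 2>4, acc = 12+1 = 13
j=2,k=5: not 2>5, acc = 13+1 = 14
j=2,k=6: not 2>6, acc = 14+1 = 15
j=3,k=2: 3>2, acc = 15+1 = 16
j=3,k=3: not 3>3, acc = 16+1 = 17
j=3,k=4: not 3>4, acc = 17+1 = 18
j=3,k=5: not 3>5, acc = 18+1 = 19
j=3,k=6: not 3>6, acc = 19+1 = 20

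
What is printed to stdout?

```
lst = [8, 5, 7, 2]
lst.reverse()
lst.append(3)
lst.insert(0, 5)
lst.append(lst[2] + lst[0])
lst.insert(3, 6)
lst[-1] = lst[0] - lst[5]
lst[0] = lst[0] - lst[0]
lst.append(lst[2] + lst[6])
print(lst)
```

reverse → [2, 7, 5, 8]
append 3 → [2, 7, 5, 8, 3]
insert 5 at 0 → [5, 2, 7, 5, 8, 3]
append lst[2]+lst[0] = 7+5 = 12 → [5, 2, 7, 5, 8, 3, 12]
insert 6 at 3 → [5, 2, 7, 6, 5, 8, 3, 12]
lst[-1] = lst[0]-lst[5] = 5-8 = -3 → [5, 2, 7, 6, 5, 8, 3, -3]
lst[0] = lst[0]-lst[0] = 5-5 = 0 → [0, 2, 7, 6, 5, 8, 3, -3]
append lst[2]+lst[6] = 7+3 = 10 → [0, 2, 7, 6, 5, 8, 3, -3, 10]

[0, 2, 7, 6, 5, 8, 3, -3, 10]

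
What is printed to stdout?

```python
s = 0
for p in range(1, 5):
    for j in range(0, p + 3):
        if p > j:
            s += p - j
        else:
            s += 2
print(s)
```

p=1,j=0: 1>0, s = 0+1 = 1
p=1,j=1: not 1>1, s = 1+2 = 3
p=1,j=2: not 1>2, s = 3+2 = 5
p=1,j=3: not 1>3, s = 5+2 = 7
p=2,j=0: 2>0, s = 7+2 = 9
p=2,j=1: 2>1, s = 9+1 = 10
p=2,j=2: not 2>2, s = 10+2 = 12
p=2,j=3: not 2>3, s = 12+2 = 14
p=2,j=4: not 2>4, s = 14+2 = 16
p=3,j=0: 3>0, s = 16+3 = 19
p=3,j=1: 3>1, s = 19+2 = 21
p=3,j=2: 3>2, s = 21+1 = 22
p=3,j=3: not 3>3, s = 22+2 = 24
p=3,j=4: not 3>4, s = 24+2 = 26
p=3,j=5: not 3>5, s = 26+2 = 28
p=4,j=0: 4>0, s = 28+4 = 32
p=4,j=1: 4>1, s = 32+3 = 35
p=4,j=2: 4>2, s = 35+2 = 37
p=4,j=3: 4>3, s = 37+1 = 38
p=4,j=4: not 4>4, s = 38+2 = 40
p=4,j=5: not 4>5, s = 40+2 = 42
p=4,j=6: not 4>6, s = 42+2 = 44

44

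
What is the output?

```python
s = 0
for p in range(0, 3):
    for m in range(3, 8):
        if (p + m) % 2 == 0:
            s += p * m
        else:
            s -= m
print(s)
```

-5

p=0,m=3: odd sum, s = 0-3 = -3
p=0,m=4: even sum, s = (-3)+0 = -3
p=0,m=5: odd sum, s = (-3)-5 = -8
p=0,m=6: even sum, s = (-8)+0 = -8
p=0,m=7: odd sum, s = (-8)-7 = -15
p=1,m=3: even sum, s = (-15)+3 = -12
p=1,m=4: odd sum, s = (-12)-4 = -16
p=1,m=5: even sum, s = (-16)+5 = -11
p=1,m=6: odd sum, s = (-11)-6 = -17
p=1,m=7: even sum, s = (-17)+7 = -10
p=2,m=3: odd sum, s = (-10)-3 = -13
p=2,m=4: even sum, s = (-13)+8 = -5
p=2,m=5: odd sum, s = (-5)-5 = -10
p=2,m=6: even sum, s = (-10)+12 = 2
p=2,m=7: odd sum, s = 2-7 = -5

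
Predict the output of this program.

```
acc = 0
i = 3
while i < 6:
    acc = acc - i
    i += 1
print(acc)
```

i=3: acc = 0-3 = -3
i=4: acc = (-3)-4 = -7
i=5: acc = (-7)-5 = -12

-12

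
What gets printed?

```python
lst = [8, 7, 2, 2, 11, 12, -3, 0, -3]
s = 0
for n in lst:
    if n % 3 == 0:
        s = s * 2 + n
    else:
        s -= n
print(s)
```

n=8: not %3==0, s = 0-8 = -8
n=7: not %3==0, s = (-8)-7 = -15
n=2: not %3==0, s = (-15)-2 = -17
n=2: not %3==0, s = (-17)-2 = -19
n=11: not %3==0, s = (-19)-11 = -30
n=12: %3==0, s = (-30)*2+12 = -48
n=-3: %3==0, s = (-48)*2+(-3) = -99
n=0: %3==0, s = (-99)*2+0 = -198
n=-3: %3==0, s = (-198)*2+(-3) = -399

-399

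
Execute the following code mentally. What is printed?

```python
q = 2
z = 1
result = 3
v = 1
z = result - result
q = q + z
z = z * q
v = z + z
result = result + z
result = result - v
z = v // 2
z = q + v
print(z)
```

2

z = 3-3 = 0
q = 2+0 = 2
z = 0*2 = 0
v = 0+0 = 0
result = 3+0 = 3
result = 3-0 = 3
z = 0//2 = 0
z = 2+0 = 2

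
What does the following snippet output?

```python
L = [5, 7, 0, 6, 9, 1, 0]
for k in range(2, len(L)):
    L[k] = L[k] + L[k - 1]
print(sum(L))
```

100

k=2: L[2] = 0+7 = 7 → [5, 7, 7, 6, 9, 1, 0]
k=3: L[3] = 6+7 = 13 → [5, 7, 7, 13, 9, 1, 0]
k=4: L[4] = 9+13 = 22 → [5, 7, 7, 13, 22, 1, 0]
k=5: L[5] = 1+22 = 23 → [5, 7, 7, 13, 22, 23, 0]
k=6: L[6] = 0+23 = 23 → [5, 7, 7, 13, 22, 23, 23]
sum = 100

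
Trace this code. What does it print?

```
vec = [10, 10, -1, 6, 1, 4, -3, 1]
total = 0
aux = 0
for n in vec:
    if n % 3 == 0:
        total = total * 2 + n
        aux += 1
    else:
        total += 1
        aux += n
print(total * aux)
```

702

n=10: not %3==0, total = 0+1 = 1; aux=10
n=10: not %3==0, total = 1+1 = 2; aux=20
n=-1: not %3==0, total = 2+1 = 3; aux=19
n=6: %3==0, total = 3*2+6 = 12; aux=20
n=1: not %3==0, total = 12+1 = 13; aux=21
n=4: not %3==0, total = 13+1 = 14; aux=25
n=-3: %3==0, total = 14*2+(-3) = 25; aux=26
n=1: not %3==0, total = 25+1 = 26; aux=27
total*aux = 26*27 = 702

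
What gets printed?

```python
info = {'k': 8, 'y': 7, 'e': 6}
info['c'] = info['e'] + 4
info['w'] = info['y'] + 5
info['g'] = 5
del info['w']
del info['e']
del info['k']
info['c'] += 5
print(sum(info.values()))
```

27

info['c'] = info['e']+4 = 10 → {'k': 8, 'y': 7, 'e': 6, 'c': 10}
info['w'] = info['y']+5 = 12 → {'k': 8, 'y': 7, 'e': 6, 'c': 10, 'w': 12}
info['g'] = 5 → {'k': 8, 'y': 7, 'e': 6, 'c': 10, 'w': 12, 'g': 5}
del 'w' → {'k': 8, 'y': 7, 'e': 6, 'c': 10, 'g': 5}
del 'e' → {'k': 8, 'y': 7, 'c': 10, 'g': 5}
del 'k' → {'y': 7, 'c': 10, 'g': 5}
info['c'] = 10+5 = 15 → {'y': 7, 'c': 15, 'g': 5}
sum of values = 27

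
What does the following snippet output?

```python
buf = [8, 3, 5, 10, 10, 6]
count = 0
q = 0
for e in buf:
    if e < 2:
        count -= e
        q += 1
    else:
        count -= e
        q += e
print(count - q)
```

e=8: not <2, count = 0-8 = -8; q=8
e=3: not <2, count = (-8)-3 = -11; q=11
e=5: not <2, count = (-11)-5 = -16; q=16
e=10: not <2, count = (-16)-10 = -26; q=26
e=10: not <2, count = (-26)-10 = -36; q=36
e=6: not <2, count = (-36)-6 = -42; q=42
count-q = (-42)-42 = -84

-84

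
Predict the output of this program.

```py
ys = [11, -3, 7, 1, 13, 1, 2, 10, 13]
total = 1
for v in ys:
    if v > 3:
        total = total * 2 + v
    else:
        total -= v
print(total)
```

v=11: >3, total = 1*2+11 = 13
v=-3: not >3, total = 13-(-3) = 16
v=7: >3, total = 16*2+7 = 39
v=1: not >3, total = 39-1 = 38
v=13: >3, total = 38*2+13 = 89
v=1: not >3, total = 89-1 = 88
v=2: not >3, total = 88-2 = 86
v=10: >3, total = 86*2+10 = 182
v=13: >3, total = 182*2+13 = 377

377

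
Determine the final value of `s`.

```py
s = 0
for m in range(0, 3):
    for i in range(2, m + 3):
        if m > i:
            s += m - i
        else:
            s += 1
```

6

m=0,i=2: not 0>2, s = 0+1 = 1
m=1,i=2: not 1>2, s = 1+1 = 2
m=1,i=3: not 1>3, s = 2+1 = 3
m=2,i=2: not 2>2, s = 3+1 = 4
m=2,i=3: not 2>3, s = 4+1 = 5
m=2,i=4: not 2>4, s = 5+1 = 6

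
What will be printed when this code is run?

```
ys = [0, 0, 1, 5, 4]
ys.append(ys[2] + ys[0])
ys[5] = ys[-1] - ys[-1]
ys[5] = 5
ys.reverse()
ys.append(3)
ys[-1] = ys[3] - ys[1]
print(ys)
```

[5, 4, 5, 1, 0, 0, -3]

append ys[2]+ys[0] = 1+0 = 1 → [0, 0, 1, 5, 4, 1]
ys[5] = ys[-1]-ys[-1] = 1-1 = 0 → [0, 0, 1, 5, 4, 0]
ys[5] = 5 → [0, 0, 1, 5, 4, 5]
reverse → [5, 4, 5, 1, 0, 0]
append 3 → [5, 4, 5, 1, 0, 0, 3]
ys[-1] = ys[3]-ys[1] = 1-4 = -3 → [5, 4, 5, 1, 0, 0, -3]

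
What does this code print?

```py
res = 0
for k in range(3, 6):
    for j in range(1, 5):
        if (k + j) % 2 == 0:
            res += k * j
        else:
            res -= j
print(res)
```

40

k=3,j=1: even sum, res = 0+3 = 3
k=3,j=2: odd sum, res = 3-2 = 1
k=3,j=3: even sum, res = 1+9 = 10
k=3,j=4: odd sum, res = 10-4 = 6
k=4,j=1: odd sum, res = 6-1 = 5
k=4,j=2: even sum, res = 5+8 = 13
k=4,j=3: odd sum, res = 13-3 = 10
k=4,j=4: even sum, res = 10+16 = 26
k=5,j=1: even sum, res = 26+5 = 31
k=5,j=2: odd sum, res = 31-2 = 29
k=5,j=3: even sum, res = 29+15 = 44
k=5,j=4: odd sum, res = 44-4 = 40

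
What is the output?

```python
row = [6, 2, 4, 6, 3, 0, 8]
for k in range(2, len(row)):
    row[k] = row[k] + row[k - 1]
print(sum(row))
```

79

k=2: row[2] = 4+2 = 6 → [6, 2, 6, 6, 3, 0, 8]
k=3: row[3] = 6+6 = 12 → [6, 2, 6, 12, 3, 0, 8]
k=4: row[4] = 3+12 = 15 → [6, 2, 6, 12, 15, 0, 8]
k=5: row[5] = 0+15 = 15 → [6, 2, 6, 12, 15, 15, 8]
k=6: row[6] = 8+15 = 23 → [6, 2, 6, 12, 15, 15, 23]
sum = 79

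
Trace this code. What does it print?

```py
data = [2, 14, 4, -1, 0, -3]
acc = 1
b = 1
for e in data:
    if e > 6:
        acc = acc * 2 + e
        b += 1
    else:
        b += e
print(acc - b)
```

e=2: not >6; b=3
e=14: >6, acc = 1*2+14 = 16; b=4
e=4: not >6; b=8
e=-1: not >6; b=7
e=0: not >6; b=7
e=-3: not >6; b=4
acc-b = 16-4 = 12

12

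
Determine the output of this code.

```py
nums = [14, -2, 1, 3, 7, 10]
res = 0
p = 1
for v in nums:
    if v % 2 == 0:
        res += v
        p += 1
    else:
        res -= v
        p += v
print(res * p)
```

165

v=14: even, res = 0+14 = 14; p=2
v=-2: even, res = 14+(-2) = 12; p=3
v=1: not even, res = 12-1 = 11; p=4
v=3: not even, res = 11-3 = 8; p=7
v=7: not even, res = 8-7 = 1; p=14
v=10: even, res = 1+10 = 11; p=15
res*p = 11*15 = 165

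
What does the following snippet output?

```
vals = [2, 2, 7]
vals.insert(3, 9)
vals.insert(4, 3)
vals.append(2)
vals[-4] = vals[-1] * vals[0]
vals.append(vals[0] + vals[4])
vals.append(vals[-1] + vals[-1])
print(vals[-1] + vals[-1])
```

insert 9 at 3 → [2, 2, 7, 9]
insert 3 at 4 → [2, 2, 7, 9, 3]
append 2 → [2, 2, 7, 9, 3, 2]
vals[-4] = vals[-1]*vals[0] = 2*2 = 4 → [2, 2, 4, 9, 3, 2]
append vals[0]+vals[4] = 2+3 = 5 → [2, 2, 4, 9, 3, 2, 5]
append vals[-1]+vals[-1] = 5+5 = 10 → [2, 2, 4, 9, 3, 2, 5, 10]
vals[-1]+vals[-1] = 10+10 = 20

20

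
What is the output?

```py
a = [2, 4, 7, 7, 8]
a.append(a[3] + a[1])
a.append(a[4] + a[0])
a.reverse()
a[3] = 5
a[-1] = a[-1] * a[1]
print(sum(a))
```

67

append a[3]+a[1] = 7+4 = 11 → [2, 4, 7, 7, 8, 11]
append a[4]+a[0] = 8+2 = 10 → [2, 4, 7, 7, 8, 11, 10]
reverse → [10, 11, 8, 7, 7, 4, 2]
a[3] = 5 → [10, 11, 8, 5, 7, 4, 2]
a[-1] = a[-1]*a[1] = 2*11 = 22 → [10, 11, 8, 5, 7, 4, 22]
sum = 67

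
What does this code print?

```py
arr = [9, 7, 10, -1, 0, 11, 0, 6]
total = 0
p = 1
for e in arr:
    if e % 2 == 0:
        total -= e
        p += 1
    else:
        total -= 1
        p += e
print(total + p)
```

11

e=9: not even, total = 0-1 = -1; p=10
e=7: not even, total = (-1)-1 = -2; p=17
e=10: even, total = (-2)-10 = -12; p=18
e=-1: not even, total = (-12)-1 = -13; p=17
e=0: even, total = (-13)-0 = -13; p=18
e=11: not even, total = (-13)-1 = -14; p=29
e=0: even, total = (-14)-0 = -14; p=30
e=6: even, total = (-14)-6 = -20; p=31
total+p = (-20)+31 = 11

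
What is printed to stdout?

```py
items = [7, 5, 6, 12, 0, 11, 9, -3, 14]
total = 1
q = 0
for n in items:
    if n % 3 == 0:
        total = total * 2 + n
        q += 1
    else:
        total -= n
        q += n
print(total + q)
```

n=7: not %3==0, total = 1-7 = -6; q=7
n=5: not %3==0, total = (-6)-5 = -11; q=12
n=6: %3==0, total = (-11)*2+6 = -16; q=13
n=12: %3==0, total = (-16)*2+12 = -20; q=14
n=0: %3==0, total = (-20)*2+0 = -40; q=15
n=11: not %3==0, total = (-40)-11 = -51; q=26
n=9: %3==0, total = (-51)*2+9 = -93; q=27
n=-3: %3==0, total = (-93)*2+(-3) = -189; q=28
n=14: not %3==0, total = (-189)-14 = -203; q=42
total+q = (-203)+42 = -161

-161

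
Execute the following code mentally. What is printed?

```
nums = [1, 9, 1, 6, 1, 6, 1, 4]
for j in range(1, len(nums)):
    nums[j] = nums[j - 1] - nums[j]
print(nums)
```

j=1: nums[1] = 1-9 = -8 → [1, -8, 1, 6, 1, 6, 1, 4]
j=2: nums[2] = (-8)-1 = -9 → [1, -8, -9, 6, 1, 6, 1, 4]
j=3: nums[3] = (-9)-6 = -15 → [1, -8, -9, -15, 1, 6, 1, 4]
j=4: nums[4] = (-15)-1 = -16 → [1, -8, -9, -15, -16, 6, 1, 4]
j=5: nums[5] = (-16)-6 = -22 → [1, -8, -9, -15, -16, -22, 1, 4]
j=6: nums[6] = (-22)-1 = -23 → [1, -8, -9, -15, -16, -22, -23, 4]
j=7: nums[7] = (-23)-4 = -27 → [1, -8, -9, -15, -16, -22, -23, -27]

[1, -8, -9, -15, -16, -22, -23, -27]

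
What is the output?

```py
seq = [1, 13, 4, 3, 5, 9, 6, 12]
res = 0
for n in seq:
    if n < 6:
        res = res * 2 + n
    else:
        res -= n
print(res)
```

-96

n=1: <6, res = 0*2+1 = 1
n=13: not <6, res = 1-13 = -12
n=4: <6, res = (-12)*2+4 = -20
n=3: <6, res = (-20)*2+3 = -37
n=5: <6, res = (-37)*2+5 = -69
n=9: not <6, res = (-69)-9 = -78
n=6: not <6, res = (-78)-6 = -84
n=12: not <6, res = (-84)-12 = -96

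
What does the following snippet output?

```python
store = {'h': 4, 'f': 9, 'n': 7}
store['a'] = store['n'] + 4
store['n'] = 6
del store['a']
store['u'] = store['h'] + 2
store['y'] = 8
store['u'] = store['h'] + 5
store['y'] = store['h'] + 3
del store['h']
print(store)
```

{'f': 9, 'n': 6, 'u': 9, 'y': 7}

store['a'] = store['n']+4 = 11 → {'h': 4, 'f': 9, 'n': 7, 'a': 11}
store['n'] = 6 → {'h': 4, 'f': 9, 'n': 6, 'a': 11}
del 'a' → {'h': 4, 'f': 9, 'n': 6}
store['u'] = store['h']+2 = 6 → {'h': 4, 'f': 9, 'n': 6, 'u': 6}
store['y'] = 8 → {'h': 4, 'f': 9, 'n': 6, 'u': 6, 'y': 8}
store['u'] = store['h']+5 = 9 → {'h': 4, 'f': 9, 'n': 6, 'u': 9, 'y': 8}
store['y'] = store['h']+3 = 7 → {'h': 4, 'f': 9, 'n': 6, 'u': 9, 'y': 7}
del 'h' → {'f': 9, 'n': 6, 'u': 9, 'y': 7}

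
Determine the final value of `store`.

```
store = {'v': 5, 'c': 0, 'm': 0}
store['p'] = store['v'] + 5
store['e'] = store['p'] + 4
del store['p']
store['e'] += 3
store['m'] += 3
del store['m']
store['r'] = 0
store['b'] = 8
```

store['p'] = store['v']+5 = 10 → {'v': 5, 'c': 0, 'm': 0, 'p': 10}
store['e'] = store['p']+4 = 14 → {'v': 5, 'c': 0, 'm': 0, 'p': 10, 'e': 14}
del 'p' → {'v': 5, 'c': 0, 'm': 0, 'e': 14}
store['e'] = 14+3 = 17 → {'v': 5, 'c': 0, 'm': 0, 'e': 17}
store['m'] = 0+3 = 3 → {'v': 5, 'c': 0, 'm': 3, 'e': 17}
del 'm' → {'v': 5, 'c': 0, 'e': 17}
store['r'] = 0 → {'v': 5, 'c': 0, 'e': 17, 'r': 0}
store['b'] = 8 → {'v': 5, 'c': 0, 'e': 17, 'r': 0, 'b': 8}

{'v': 5, 'c': 0, 'e': 17, 'r': 0, 'b': 8}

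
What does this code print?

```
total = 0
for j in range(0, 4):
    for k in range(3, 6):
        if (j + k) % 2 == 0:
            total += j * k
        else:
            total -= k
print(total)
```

j=0,k=3: odd sum, total = 0-3 = -3
j=0,k=4: even sum, total = (-3)+0 = -3
j=0,k=5: odd sum, total = (-3)-5 = -8
j=1,k=3: even sum, total = (-8)+3 = -5
j=1,k=4: odd sum, total = (-5)-4 = -9
j=1,k=5: even sum, total = (-9)+5 = -4
j=2,k=3: odd sum, total = (-4)-3 = -7
j=2,k=4: even sum, total = (-7)+8 = 1
j=2,k=5: odd sum, total = 1-5 = -4
j=3,k=3: even sum, total = (-4)+9 = 5
j=3,k=4: odd sum, total = 5-4 = 1
j=3,k=5: even sum, total = 1+15 = 16

16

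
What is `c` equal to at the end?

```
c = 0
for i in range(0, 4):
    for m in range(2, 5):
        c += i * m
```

i=0,m=2: c = 0+0 = 0
i=0,m=3: c = 0+0 = 0
i=0,m=4: c = 0+0 = 0
i=1,m=2: c = 0+2 = 2
i=1,m=3: c = 2+3 = 5
i=1,m=4: c = 5+4 = 9
i=2,m=2: c = 9+4 = 13
i=2,m=3: c = 13+6 = 19
i=2,m=4: c = 19+8 = 27
i=3,m=2: c = 27+6 = 33
i=3,m=3: c = 33+9 = 42
i=3,m=4: c = 42+12 = 54

54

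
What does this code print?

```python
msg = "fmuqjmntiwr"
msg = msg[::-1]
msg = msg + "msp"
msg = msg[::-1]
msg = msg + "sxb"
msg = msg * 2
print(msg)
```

reverse → 'rwitnmjqumf'
+ 'msp' → 'rwitnmjqumfmsp'
reverse → 'psmfmuqjmntiwr'
+ 'sxb' → 'psmfmuqjmntiwrsxb'
repeat ×2 → 'psmfmuqjmntiwrsxbpsmfmuqjmntiwrsxb'

psmfmuqjmntiwrsxbpsmfmuqjmntiwrsxb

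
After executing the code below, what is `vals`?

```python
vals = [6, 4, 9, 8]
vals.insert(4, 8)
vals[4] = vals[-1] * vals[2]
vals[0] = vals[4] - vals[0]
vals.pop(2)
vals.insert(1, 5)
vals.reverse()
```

insert 8 at 4 → [6, 4, 9, 8, 8]
vals[4] = vals[-1]*vals[2] = 8*9 = 72 → [6, 4, 9, 8, 72]
vals[0] = vals[4]-vals[0] = 72-6 = 66 → [66, 4, 9, 8, 72]
pop(2) removes 9 → [66, 4, 8, 72]
insert 5 at 1 → [66, 5, 4, 8, 72]
reverse → [72, 8, 4, 5, 66]

[72, 8, 4, 5, 66]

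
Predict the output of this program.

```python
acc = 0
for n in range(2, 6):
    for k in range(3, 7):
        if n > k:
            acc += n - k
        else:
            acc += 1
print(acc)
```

n=2,k=3: not 2>3, acc = 0+1 = 1
n=2,k=4: not 2>4, acc = 1+1 = 2
n=2,k=5: not 2>5, acc = 2+1 = 3
n=2,k=6: not 2>6, acc = 3+1 = 4
n=3,k=3: not 3>3, acc = 4+1 = 5
n=3,k=4: not 3>4, acc = 5+1 = 6
n=3,k=5: not 3>5, acc = 6+1 = 7
n=3,k=6: not 3>6, acc = 7+1 = 8
n=4,k=3: 4>3, acc = 8+1 = 9
n=4,k=4: not 4>4, acc = 9+1 = 10
n=4,k=5: not 4>5, acc = 10+1 = 11
n=4,k=6: not 4>6, acc = 11+1 = 12
n=5,k=3: 5>3, acc = 12+2 = 14
n=5,k=4: 5>4, acc = 14+1 = 15
n=5,k=5: not 5>5, acc = 15+1 = 16
n=5,k=6: not 5>6, acc = 16+1 = 17

17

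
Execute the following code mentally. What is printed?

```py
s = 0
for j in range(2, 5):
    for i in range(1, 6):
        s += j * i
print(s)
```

j=2,i=1: s = 0+2 = 2
j=2,i=2: s = 2+4 = 6
j=2,i=3: s = 6+6 = 12
j=2,i=4: s = 12+8 = 20
j=2,i=5: s = 20+10 = 30
j=3,i=1: s = 30+3 = 33
j=3,i=2: s = 33+6 = 39
j=3,i=3: s = 39+9 = 48
j=3,i=4: s = 48+12 = 60
j=3,i=5: s = 60+15 = 75
j=4,i=1: s = 75+4 = 79
j=4,i=2: s = 79+8 = 87
j=4,i=3: s = 87+12 = 99
j=4,i=4: s = 99+16 = 115
j=4,i=5: s = 115+20 = 135

135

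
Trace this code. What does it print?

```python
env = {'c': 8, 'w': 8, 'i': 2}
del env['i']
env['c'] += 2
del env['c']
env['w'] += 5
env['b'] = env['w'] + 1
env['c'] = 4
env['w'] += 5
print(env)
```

del 'i' → {'c': 8, 'w': 8}
env['c'] = 8+2 = 10 → {'c': 10, 'w': 8}
del 'c' → {'w': 8}
env['w'] = 8+5 = 13 → {'w': 13}
env['b'] = env['w']+1 = 14 → {'w': 13, 'b': 14}
env['c'] = 4 → {'w': 13, 'b': 14, 'c': 4}
env['w'] = 13+5 = 18 → {'w': 18, 'b': 14, 'c': 4}

{'w': 18, 'b': 14, 'c': 4}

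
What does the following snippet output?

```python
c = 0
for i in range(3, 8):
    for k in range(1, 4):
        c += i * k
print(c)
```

150

i=3,k=1: c = 0+3 = 3
i=3,k=2: c = 3+6 = 9
i=3,k=3: c = 9+9 = 18
i=4,k=1: c = 18+4 = 22
i=4,k=2: c = 22+8 = 30
i=4,k=3: c = 30+12 = 42
i=5,k=1: c = 42+5 = 47
i=5,k=2: c = 47+10 = 57
i=5,k=3: c = 57+15 = 72
i=6,k=1: c = 72+6 = 78
i=6,k=2: c = 78+12 = 90
i=6,k=3: c = 90+18 = 108
i=7,k=1: c = 108+7 = 115
i=7,k=2: c = 115+14 = 129
i=7,k=3: c = 129+21 = 150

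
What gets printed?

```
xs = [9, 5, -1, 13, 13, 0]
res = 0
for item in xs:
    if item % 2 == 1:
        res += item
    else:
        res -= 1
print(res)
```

item=9: odd, res = 0+9 = 9
item=5: odd, res = 9+5 = 14
item=-1: odd, res = 14+(-1) = 13
item=13: odd, res = 13+13 = 26
item=13: odd, res = 26+13 = 39
item=0: not odd, res = 39-1 = 38

38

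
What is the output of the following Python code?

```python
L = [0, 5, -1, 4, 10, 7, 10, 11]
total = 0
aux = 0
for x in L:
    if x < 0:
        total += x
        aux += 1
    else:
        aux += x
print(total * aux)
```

x=0: not <0; aux=0
x=5: not <0; aux=5
x=-1: <0, total = 0+(-1) = -1; aux=6
x=4: not <0; aux=10
x=10: not <0; aux=20
x=7: not <0; aux=27
x=10: not <0; aux=37
x=11: not <0; aux=48
total*aux = (-1)*48 = -48

-48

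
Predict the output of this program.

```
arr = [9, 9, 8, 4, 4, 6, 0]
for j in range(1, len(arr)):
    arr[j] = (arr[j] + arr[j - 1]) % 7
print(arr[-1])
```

j=1: arr[1] = (9+9)%7 = 4 → [9, 4, 8, 4, 4, 6, 0]
j=2: arr[2] = (8+4)%7 = 5 → [9, 4, 5, 4, 4, 6, 0]
j=3: arr[3] = (4+5)%7 = 2 → [9, 4, 5, 2, 4, 6, 0]
j=4: arr[4] = (4+2)%7 = 6 → [9, 4, 5, 2, 6, 6, 0]
j=5: arr[5] = (6+6)%7 = 5 → [9, 4, 5, 2, 6, 5, 0]
j=6: arr[6] = (0+5)%7 = 5 → [9, 4, 5, 2, 6, 5, 5]

5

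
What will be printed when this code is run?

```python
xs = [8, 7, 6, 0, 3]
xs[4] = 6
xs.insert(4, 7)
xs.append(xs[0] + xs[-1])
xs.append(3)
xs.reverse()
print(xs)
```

xs[4] = 6 → [8, 7, 6, 0, 6]
insert 7 at 4 → [8, 7, 6, 0, 7, 6]
append xs[0]+xs[-1] = 8+6 = 14 → [8, 7, 6, 0, 7, 6, 14]
append 3 → [8, 7, 6, 0, 7, 6, 14, 3]
reverse → [3, 14, 6, 7, 0, 6, 7, 8]

[3, 14, 6, 7, 0, 6, 7, 8]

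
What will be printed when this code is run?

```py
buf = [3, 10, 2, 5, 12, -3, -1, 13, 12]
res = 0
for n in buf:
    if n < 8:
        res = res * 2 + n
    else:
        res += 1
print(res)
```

n=3: <8, res = 0*2+3 = 3
n=10: not <8, res = 3+1 = 4
n=2: <8, res = 4*2+2 = 10
n=5: <8, res = 10*2+5 = 25
n=12: not <8, res = 25+1 = 26
n=-3: <8, res = 26*2+(-3) = 49
n=-1: <8, res = 49*2+(-1) = 97
n=13: not <8, res = 97+1 = 98
n=12: not <8, res = 98+1 = 99

99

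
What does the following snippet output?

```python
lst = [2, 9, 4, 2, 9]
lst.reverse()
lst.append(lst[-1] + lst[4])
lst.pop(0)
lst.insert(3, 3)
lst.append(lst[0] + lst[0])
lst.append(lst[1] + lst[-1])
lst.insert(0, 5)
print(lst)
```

reverse → [9, 2, 4, 9, 2]
append lst[-1]+lst[4] = 2+2 = 4 → [9, 2, 4, 9, 2, 4]
pop(0) removes 9 → [2, 4, 9, 2, 4]
insert 3 at 3 → [2, 4, 9, 3, 2, 4]
append lst[0]+lst[0] = 2+2 = 4 → [2, 4, 9, 3, 2, 4, 4]
append lst[1]+lst[-1] = 4+4 = 8 → [2, 4, 9, 3, 2, 4, 4, 8]
insert 5 at 0 → [5, 2, 4, 9, 3, 2, 4, 4, 8]

[5, 2, 4, 9, 3, 2, 4, 4, 8]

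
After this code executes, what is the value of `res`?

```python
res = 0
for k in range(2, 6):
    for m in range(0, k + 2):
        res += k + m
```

134

k=2,m=0: res = 0+2 = 2
k=2,m=1: res = 2+3 = 5
k=2,m=2: res = 5+4 = 9
k=2,m=3: res = 9+5 = 14
k=3,m=0: res = 14+3 = 17
k=3,m=1: res = 17+4 = 21
k=3,m=2: res = 21+5 = 26
k=3,m=3: res = 26+6 = 32
k=3,m=4: res = 32+7 = 39
k=4,m=0: res = 39+4 = 43
k=4,m=1: res = 43+5 = 48
k=4,m=2: res = 48+6 = 54
k=4,m=3: res = 54+7 = 61
k=4,m=4: res = 61+8 = 69
k=4,m=5: res = 69+9 = 78
k=5,m=0: res = 78+5 = 83
k=5,m=1: res = 83+6 = 89
k=5,m=2: res = 89+7 = 96
k=5,m=3: res = 96+8 = 104
k=5,m=4: res = 104+9 = 113
k=5,m=5: res = 113+10 = 123
k=5,m=6: res = 123+11 = 134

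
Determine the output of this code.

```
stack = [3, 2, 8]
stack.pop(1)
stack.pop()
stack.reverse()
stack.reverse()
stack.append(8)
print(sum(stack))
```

pop(1) removes 2 → [3, 8]
pop() removes 8 → [3]
reverse → [3]
reverse → [3]
append 8 → [3, 8]
sum = 11

11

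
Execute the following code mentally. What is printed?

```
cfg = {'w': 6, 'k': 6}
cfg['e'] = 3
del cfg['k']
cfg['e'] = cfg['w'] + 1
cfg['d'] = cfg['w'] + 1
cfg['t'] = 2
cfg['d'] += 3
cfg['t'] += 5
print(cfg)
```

{'w': 6, 'e': 7, 'd': 10, 't': 7}

cfg['e'] = 3 → {'w': 6, 'k': 6, 'e': 3}
del 'k' → {'w': 6, 'e': 3}
cfg['e'] = cfg['w']+1 = 7 → {'w': 6, 'e': 7}
cfg['d'] = cfg['w']+1 = 7 → {'w': 6, 'e': 7, 'd': 7}
cfg['t'] = 2 → {'w': 6, 'e': 7, 'd': 7, 't': 2}
cfg['d'] = 7+3 = 10 → {'w': 6, 'e': 7, 'd': 10, 't': 2}
cfg['t'] = 2+5 = 7 → {'w': 6, 'e': 7, 'd': 10, 't': 7}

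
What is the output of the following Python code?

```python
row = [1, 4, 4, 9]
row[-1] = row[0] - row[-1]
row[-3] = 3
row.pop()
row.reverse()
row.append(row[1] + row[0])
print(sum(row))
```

row[-1] = row[0]-row[-1] = 1-9 = -8 → [1, 4, 4, -8]
row[-3] = 3 → [1, 3, 4, -8]
pop() removes -8 → [1, 3, 4]
reverse → [4, 3, 1]
append row[1]+row[0] = 3+4 = 7 → [4, 3, 1, 7]
sum = 15

15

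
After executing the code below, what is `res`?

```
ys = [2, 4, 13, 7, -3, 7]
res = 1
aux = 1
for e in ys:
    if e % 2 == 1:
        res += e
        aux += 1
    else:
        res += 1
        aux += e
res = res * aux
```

297

e=2: not odd, res = 1+1 = 2; aux=3
e=4: not odd, res = 2+1 = 3; aux=7
e=13: odd, res = 3+13 = 16; aux=8
e=7: odd, res = 16+7 = 23; aux=9
e=-3: odd, res = 23+(-3) = 20; aux=10
e=7: odd, res = 20+7 = 27; aux=11
res*aux = 27*11 = 297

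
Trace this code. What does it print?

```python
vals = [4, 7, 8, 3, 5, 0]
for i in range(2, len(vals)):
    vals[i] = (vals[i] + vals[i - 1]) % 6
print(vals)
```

i=2: vals[2] = (8+7)%6 = 3 → [4, 7, 3, 3, 5, 0]
i=3: vals[3] = (3+3)%6 = 0 → [4, 7, 3, 0, 5, 0]
i=4: vals[4] = (5+0)%6 = 5 → [4, 7, 3, 0, 5, 0]
i=5: vals[5] = (0+5)%6 = 5 → [4, 7, 3, 0, 5, 5]

[4, 7, 3, 0, 5, 5]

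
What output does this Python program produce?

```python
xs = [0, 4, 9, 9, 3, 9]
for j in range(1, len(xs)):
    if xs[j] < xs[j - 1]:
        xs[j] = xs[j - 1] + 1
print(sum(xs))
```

j=1: 4>=0, unchanged → [0, 4, 9, 9, 3, 9]
j=2: 9>=4, unchanged → [0, 4, 9, 9, 3, 9]
j=3: 9>=9, unchanged → [0, 4, 9, 9, 3, 9]
j=4: 3<9, xs[4] = 9+1 = 10 → [0, 4, 9, 9, 10, 9]
j=5: 9<10, xs[5] = 10+1 = 11 → [0, 4, 9, 9, 10, 11]
sum = 43

43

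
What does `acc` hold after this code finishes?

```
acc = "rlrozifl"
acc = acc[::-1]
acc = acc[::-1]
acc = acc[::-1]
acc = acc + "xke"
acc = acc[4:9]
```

'orlrx'

reverse → 'lfizorlr'
reverse → 'rlrozifl'
reverse → 'lfizorlr'
+ 'xke' → 'lfizorlrxke'
slice [4:9] → 'orlrx'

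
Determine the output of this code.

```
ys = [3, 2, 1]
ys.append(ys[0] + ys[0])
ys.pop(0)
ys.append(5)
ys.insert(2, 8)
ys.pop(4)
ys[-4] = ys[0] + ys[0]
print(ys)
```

append ys[0]+ys[0] = 3+3 = 6 → [3, 2, 1, 6]
pop(0) removes 3 → [2, 1, 6]
append 5 → [2, 1, 6, 5]
insert 8 at 2 → [2, 1, 8, 6, 5]
pop(4) removes 5 → [2, 1, 8, 6]
ys[-4] = ys[0]+ys[0] = 2+2 = 4 → [4, 1, 8, 6]

[4, 1, 8, 6]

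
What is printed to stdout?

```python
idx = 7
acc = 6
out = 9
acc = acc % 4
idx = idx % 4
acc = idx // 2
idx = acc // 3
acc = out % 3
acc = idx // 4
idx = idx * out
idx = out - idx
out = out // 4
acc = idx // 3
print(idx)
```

9

acc = 6%4 = 2
idx = 7%4 = 3
acc = 3//2 = 1
idx = 1//3 = 0
acc = 9%3 = 0
acc = 0//4 = 0
idx = 0*9 = 0
idx = 9-0 = 9
out = 9//4 = 2
acc = 9//3 = 3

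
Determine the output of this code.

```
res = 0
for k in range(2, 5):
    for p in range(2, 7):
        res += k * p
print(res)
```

180

k=2,p=2: res = 0+4 = 4
k=2,p=3: res = 4+6 = 10
k=2,p=4: res = 10+8 = 18
k=2,p=5: res = 18+10 = 28
k=2,p=6: res = 28+12 = 40
k=3,p=2: res = 40+6 = 46
k=3,p=3: res = 46+9 = 55
k=3,p=4: res = 55+12 = 67
k=3,p=5: res = 67+15 = 82
k=3,p=6: res = 82+18 = 100
k=4,p=2: res = 100+8 = 108
k=4,p=3: res = 108+12 = 120
k=4,p=4: res = 120+16 = 136
k=4,p=5: res = 136+20 = 156
k=4,p=6: res = 156+24 = 180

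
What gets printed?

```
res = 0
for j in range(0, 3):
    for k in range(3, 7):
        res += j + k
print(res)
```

j=0,k=3: res = 0+3 = 3
j=0,k=4: res = 3+4 = 7
j=0,k=5: res = 7+5 = 12
j=0,k=6: res = 12+6 = 18
j=1,k=3: res = 18+4 = 22
j=1,k=4: res = 22+5 = 27
j=1,k=5: res = 27+6 = 33
j=1,k=6: res = 33+7 = 40
j=2,k=3: res = 40+5 = 45
j=2,k=4: res = 45+6 = 51
j=2,k=5: res = 51+7 = 58
j=2,k=6: res = 58+8 = 66

66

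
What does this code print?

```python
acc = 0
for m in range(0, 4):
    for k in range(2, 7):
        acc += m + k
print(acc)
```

110

m=0,k=2: acc = 0+2 = 2
m=0,k=3: acc = 2+3 = 5
m=0,k=4: acc = 5+4 = 9
m=0,k=5: acc = 9+5 = 14
m=0,k=6: acc = 14+6 = 20
m=1,k=2: acc = 20+3 = 23
m=1,k=3: acc = 23+4 = 27
m=1,k=4: acc = 27+5 = 32
m=1,k=5: acc = 32+6 = 38
m=1,k=6: acc = 38+7 = 45
m=2,k=2: acc = 45+4 = 49
m=2,k=3: acc = 49+5 = 54
m=2,k=4: acc = 54+6 = 60
m=2,k=5: acc = 60+7 = 67
m=2,k=6: acc = 67+8 = 75
m=3,k=2: acc = 75+5 = 80
m=3,k=3: acc = 80+6 = 86
m=3,k=4: acc = 86+7 = 93
m=3,k=5: acc = 93+8 = 101
m=3,k=6: acc = 101+9 = 110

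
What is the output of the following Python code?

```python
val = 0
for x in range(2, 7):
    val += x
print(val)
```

x=2: val = 0+2 = 2
x=3: val = 2+3 = 5
x=4: val = 5+4 = 9
x=5: val = 9+5 = 14
x=6: val = 14+6 = 20

20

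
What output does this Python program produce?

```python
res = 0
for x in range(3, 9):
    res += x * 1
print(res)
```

33

x=3: res = 0+3*1 = 3
x=4: res = 3+4*1 = 7
x=5: res = 7+5*1 = 12
x=6: res = 12+6*1 = 18
x=7: res = 18+7*1 = 25
x=8: res = 25+8*1 = 33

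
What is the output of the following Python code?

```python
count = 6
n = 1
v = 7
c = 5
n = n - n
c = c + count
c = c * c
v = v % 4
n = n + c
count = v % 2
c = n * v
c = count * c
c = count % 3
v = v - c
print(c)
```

1

n = 1-1 = 0
c = 5+6 = 11
c = 11*11 = 121
v = 7%4 = 3
n = 0+121 = 121
count = 3%2 = 1
c = 121*3 = 363
c = 1*363 = 363
c = 1%3 = 1
v = 3-1 = 2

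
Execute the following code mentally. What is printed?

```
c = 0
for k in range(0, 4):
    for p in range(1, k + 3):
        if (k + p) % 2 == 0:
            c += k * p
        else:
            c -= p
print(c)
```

k=0,p=1: odd sum, c = 0-1 = -1
k=0,p=2: even sum, c = (-1)+0 = -1
k=1,p=1: even sum, c = (-1)+1 = 0
k=1,p=2: odd sum, c = 0-2 = -2
k=1,p=3: even sum, c = (-2)+3 = 1
k=2,p=1: odd sum, c = 1-1 = 0
k=2,p=2: even sum, c = 0+4 = 4
k=2,p=3: odd sum, c = 4-3 = 1
k=2,p=4: even sum, c = 1+8 = 9
k=3,p=1: even sum, c = 9+3 = 12
k=3,p=2: odd sum, c = 12-2 = 10
k=3,p=3: even sum, c = 10+9 = 19
k=3,p=4: odd sum, c = 19-4 = 15
k=3,p=5: even sum, c = 15+15 = 30

30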